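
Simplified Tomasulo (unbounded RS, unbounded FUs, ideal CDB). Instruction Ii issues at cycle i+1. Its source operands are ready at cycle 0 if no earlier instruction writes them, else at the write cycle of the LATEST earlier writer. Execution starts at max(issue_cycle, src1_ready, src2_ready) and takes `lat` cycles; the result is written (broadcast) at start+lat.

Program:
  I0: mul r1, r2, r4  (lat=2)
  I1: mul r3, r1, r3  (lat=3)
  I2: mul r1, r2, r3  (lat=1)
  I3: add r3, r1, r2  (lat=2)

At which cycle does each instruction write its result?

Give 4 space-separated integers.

Answer: 3 6 7 9

Derivation:
I0 mul r1: issue@1 deps=(None,None) exec_start@1 write@3
I1 mul r3: issue@2 deps=(0,None) exec_start@3 write@6
I2 mul r1: issue@3 deps=(None,1) exec_start@6 write@7
I3 add r3: issue@4 deps=(2,None) exec_start@7 write@9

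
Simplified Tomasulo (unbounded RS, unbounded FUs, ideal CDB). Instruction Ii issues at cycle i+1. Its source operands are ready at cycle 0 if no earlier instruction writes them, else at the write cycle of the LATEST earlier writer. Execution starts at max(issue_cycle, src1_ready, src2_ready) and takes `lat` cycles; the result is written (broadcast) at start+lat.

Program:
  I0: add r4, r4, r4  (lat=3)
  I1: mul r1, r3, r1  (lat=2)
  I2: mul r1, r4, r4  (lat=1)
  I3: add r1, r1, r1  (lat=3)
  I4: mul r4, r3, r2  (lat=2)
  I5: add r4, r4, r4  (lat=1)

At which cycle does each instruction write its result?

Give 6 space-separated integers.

Answer: 4 4 5 8 7 8

Derivation:
I0 add r4: issue@1 deps=(None,None) exec_start@1 write@4
I1 mul r1: issue@2 deps=(None,None) exec_start@2 write@4
I2 mul r1: issue@3 deps=(0,0) exec_start@4 write@5
I3 add r1: issue@4 deps=(2,2) exec_start@5 write@8
I4 mul r4: issue@5 deps=(None,None) exec_start@5 write@7
I5 add r4: issue@6 deps=(4,4) exec_start@7 write@8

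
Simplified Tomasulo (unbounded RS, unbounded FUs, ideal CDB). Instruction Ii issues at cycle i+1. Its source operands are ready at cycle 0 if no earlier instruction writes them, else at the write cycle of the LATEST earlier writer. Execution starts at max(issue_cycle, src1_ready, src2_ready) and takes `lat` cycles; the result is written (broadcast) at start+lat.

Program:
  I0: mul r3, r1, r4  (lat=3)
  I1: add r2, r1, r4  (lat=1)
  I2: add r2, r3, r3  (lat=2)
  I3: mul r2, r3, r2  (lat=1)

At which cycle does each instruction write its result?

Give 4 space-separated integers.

I0 mul r3: issue@1 deps=(None,None) exec_start@1 write@4
I1 add r2: issue@2 deps=(None,None) exec_start@2 write@3
I2 add r2: issue@3 deps=(0,0) exec_start@4 write@6
I3 mul r2: issue@4 deps=(0,2) exec_start@6 write@7

Answer: 4 3 6 7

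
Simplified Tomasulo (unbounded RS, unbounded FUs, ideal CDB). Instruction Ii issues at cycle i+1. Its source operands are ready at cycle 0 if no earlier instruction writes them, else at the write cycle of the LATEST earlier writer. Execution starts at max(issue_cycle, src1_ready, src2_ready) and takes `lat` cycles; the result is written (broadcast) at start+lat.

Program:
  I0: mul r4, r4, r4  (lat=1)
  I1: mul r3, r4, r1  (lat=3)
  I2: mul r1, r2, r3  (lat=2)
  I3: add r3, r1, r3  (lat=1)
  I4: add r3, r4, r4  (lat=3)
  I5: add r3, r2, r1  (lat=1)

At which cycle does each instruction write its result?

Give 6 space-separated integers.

Answer: 2 5 7 8 8 8

Derivation:
I0 mul r4: issue@1 deps=(None,None) exec_start@1 write@2
I1 mul r3: issue@2 deps=(0,None) exec_start@2 write@5
I2 mul r1: issue@3 deps=(None,1) exec_start@5 write@7
I3 add r3: issue@4 deps=(2,1) exec_start@7 write@8
I4 add r3: issue@5 deps=(0,0) exec_start@5 write@8
I5 add r3: issue@6 deps=(None,2) exec_start@7 write@8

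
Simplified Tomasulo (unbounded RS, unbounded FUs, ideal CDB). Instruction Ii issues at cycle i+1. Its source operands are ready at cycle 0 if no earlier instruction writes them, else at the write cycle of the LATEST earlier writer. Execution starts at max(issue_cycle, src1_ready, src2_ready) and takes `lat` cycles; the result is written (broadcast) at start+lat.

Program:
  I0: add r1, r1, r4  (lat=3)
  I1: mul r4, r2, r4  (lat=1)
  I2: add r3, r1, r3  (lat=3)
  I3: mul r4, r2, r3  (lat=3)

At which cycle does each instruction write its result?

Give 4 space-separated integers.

I0 add r1: issue@1 deps=(None,None) exec_start@1 write@4
I1 mul r4: issue@2 deps=(None,None) exec_start@2 write@3
I2 add r3: issue@3 deps=(0,None) exec_start@4 write@7
I3 mul r4: issue@4 deps=(None,2) exec_start@7 write@10

Answer: 4 3 7 10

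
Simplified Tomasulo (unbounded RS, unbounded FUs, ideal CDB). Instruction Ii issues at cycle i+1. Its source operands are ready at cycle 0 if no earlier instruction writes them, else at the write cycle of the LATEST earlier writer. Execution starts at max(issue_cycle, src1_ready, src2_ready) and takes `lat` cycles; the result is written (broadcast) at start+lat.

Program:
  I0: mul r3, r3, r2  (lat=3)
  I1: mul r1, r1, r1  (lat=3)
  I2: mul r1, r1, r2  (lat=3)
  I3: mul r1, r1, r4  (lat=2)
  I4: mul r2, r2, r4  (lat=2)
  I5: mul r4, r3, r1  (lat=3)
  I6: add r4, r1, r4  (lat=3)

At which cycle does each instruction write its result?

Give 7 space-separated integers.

I0 mul r3: issue@1 deps=(None,None) exec_start@1 write@4
I1 mul r1: issue@2 deps=(None,None) exec_start@2 write@5
I2 mul r1: issue@3 deps=(1,None) exec_start@5 write@8
I3 mul r1: issue@4 deps=(2,None) exec_start@8 write@10
I4 mul r2: issue@5 deps=(None,None) exec_start@5 write@7
I5 mul r4: issue@6 deps=(0,3) exec_start@10 write@13
I6 add r4: issue@7 deps=(3,5) exec_start@13 write@16

Answer: 4 5 8 10 7 13 16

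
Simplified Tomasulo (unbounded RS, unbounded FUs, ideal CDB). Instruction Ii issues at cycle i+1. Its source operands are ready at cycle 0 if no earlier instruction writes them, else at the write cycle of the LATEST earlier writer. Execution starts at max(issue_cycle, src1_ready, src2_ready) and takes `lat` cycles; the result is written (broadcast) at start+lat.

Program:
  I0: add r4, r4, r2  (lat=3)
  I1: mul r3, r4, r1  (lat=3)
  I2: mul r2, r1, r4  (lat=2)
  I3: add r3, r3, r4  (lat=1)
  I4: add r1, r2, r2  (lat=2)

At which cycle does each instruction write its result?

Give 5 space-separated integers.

I0 add r4: issue@1 deps=(None,None) exec_start@1 write@4
I1 mul r3: issue@2 deps=(0,None) exec_start@4 write@7
I2 mul r2: issue@3 deps=(None,0) exec_start@4 write@6
I3 add r3: issue@4 deps=(1,0) exec_start@7 write@8
I4 add r1: issue@5 deps=(2,2) exec_start@6 write@8

Answer: 4 7 6 8 8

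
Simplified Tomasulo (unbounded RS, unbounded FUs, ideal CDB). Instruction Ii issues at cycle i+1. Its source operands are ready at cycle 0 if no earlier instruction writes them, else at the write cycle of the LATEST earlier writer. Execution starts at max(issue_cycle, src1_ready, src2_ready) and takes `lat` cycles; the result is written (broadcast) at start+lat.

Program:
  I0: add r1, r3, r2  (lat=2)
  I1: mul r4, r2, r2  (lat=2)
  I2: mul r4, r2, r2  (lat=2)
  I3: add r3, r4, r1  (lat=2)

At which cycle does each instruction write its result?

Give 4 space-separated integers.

I0 add r1: issue@1 deps=(None,None) exec_start@1 write@3
I1 mul r4: issue@2 deps=(None,None) exec_start@2 write@4
I2 mul r4: issue@3 deps=(None,None) exec_start@3 write@5
I3 add r3: issue@4 deps=(2,0) exec_start@5 write@7

Answer: 3 4 5 7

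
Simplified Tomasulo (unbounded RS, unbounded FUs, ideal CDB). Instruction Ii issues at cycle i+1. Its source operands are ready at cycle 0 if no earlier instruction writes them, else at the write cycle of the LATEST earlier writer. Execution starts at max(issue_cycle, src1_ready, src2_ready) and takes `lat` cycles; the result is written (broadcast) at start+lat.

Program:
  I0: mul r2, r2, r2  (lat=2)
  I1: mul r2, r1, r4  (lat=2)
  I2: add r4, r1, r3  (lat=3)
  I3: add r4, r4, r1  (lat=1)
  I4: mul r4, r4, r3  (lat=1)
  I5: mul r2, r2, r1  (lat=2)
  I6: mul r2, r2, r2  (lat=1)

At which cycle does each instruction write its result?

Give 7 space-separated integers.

I0 mul r2: issue@1 deps=(None,None) exec_start@1 write@3
I1 mul r2: issue@2 deps=(None,None) exec_start@2 write@4
I2 add r4: issue@3 deps=(None,None) exec_start@3 write@6
I3 add r4: issue@4 deps=(2,None) exec_start@6 write@7
I4 mul r4: issue@5 deps=(3,None) exec_start@7 write@8
I5 mul r2: issue@6 deps=(1,None) exec_start@6 write@8
I6 mul r2: issue@7 deps=(5,5) exec_start@8 write@9

Answer: 3 4 6 7 8 8 9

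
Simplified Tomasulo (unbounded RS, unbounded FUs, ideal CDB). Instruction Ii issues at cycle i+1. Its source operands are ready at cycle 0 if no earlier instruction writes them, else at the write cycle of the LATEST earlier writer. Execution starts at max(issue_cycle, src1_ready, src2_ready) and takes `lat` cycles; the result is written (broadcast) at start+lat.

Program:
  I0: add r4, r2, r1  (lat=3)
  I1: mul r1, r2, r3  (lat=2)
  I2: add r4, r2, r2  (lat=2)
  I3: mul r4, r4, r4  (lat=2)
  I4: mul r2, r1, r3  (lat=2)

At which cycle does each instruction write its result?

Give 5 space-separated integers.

I0 add r4: issue@1 deps=(None,None) exec_start@1 write@4
I1 mul r1: issue@2 deps=(None,None) exec_start@2 write@4
I2 add r4: issue@3 deps=(None,None) exec_start@3 write@5
I3 mul r4: issue@4 deps=(2,2) exec_start@5 write@7
I4 mul r2: issue@5 deps=(1,None) exec_start@5 write@7

Answer: 4 4 5 7 7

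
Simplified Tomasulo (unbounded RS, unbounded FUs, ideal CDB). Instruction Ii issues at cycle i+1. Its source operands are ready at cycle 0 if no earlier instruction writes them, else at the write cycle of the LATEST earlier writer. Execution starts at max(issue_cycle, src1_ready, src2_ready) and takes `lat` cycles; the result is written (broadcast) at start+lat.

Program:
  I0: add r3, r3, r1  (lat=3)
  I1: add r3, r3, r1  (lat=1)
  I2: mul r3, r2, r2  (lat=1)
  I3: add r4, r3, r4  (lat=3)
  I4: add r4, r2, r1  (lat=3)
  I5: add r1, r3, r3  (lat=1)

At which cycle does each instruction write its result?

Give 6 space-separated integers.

Answer: 4 5 4 7 8 7

Derivation:
I0 add r3: issue@1 deps=(None,None) exec_start@1 write@4
I1 add r3: issue@2 deps=(0,None) exec_start@4 write@5
I2 mul r3: issue@3 deps=(None,None) exec_start@3 write@4
I3 add r4: issue@4 deps=(2,None) exec_start@4 write@7
I4 add r4: issue@5 deps=(None,None) exec_start@5 write@8
I5 add r1: issue@6 deps=(2,2) exec_start@6 write@7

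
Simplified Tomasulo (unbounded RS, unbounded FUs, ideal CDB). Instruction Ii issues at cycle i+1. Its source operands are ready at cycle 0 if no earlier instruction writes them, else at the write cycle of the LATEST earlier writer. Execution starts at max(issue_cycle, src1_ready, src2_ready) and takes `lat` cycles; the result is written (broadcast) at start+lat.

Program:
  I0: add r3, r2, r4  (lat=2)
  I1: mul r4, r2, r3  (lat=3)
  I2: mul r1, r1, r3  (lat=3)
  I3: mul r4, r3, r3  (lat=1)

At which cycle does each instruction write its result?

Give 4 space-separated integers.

I0 add r3: issue@1 deps=(None,None) exec_start@1 write@3
I1 mul r4: issue@2 deps=(None,0) exec_start@3 write@6
I2 mul r1: issue@3 deps=(None,0) exec_start@3 write@6
I3 mul r4: issue@4 deps=(0,0) exec_start@4 write@5

Answer: 3 6 6 5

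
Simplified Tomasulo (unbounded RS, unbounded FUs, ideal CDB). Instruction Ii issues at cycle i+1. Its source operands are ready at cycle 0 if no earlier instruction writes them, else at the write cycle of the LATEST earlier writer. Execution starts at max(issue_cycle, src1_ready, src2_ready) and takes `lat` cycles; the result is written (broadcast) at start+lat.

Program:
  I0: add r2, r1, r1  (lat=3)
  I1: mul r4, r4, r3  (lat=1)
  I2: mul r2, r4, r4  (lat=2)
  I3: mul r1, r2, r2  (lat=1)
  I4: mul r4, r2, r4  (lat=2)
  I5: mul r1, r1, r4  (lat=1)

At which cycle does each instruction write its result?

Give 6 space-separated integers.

I0 add r2: issue@1 deps=(None,None) exec_start@1 write@4
I1 mul r4: issue@2 deps=(None,None) exec_start@2 write@3
I2 mul r2: issue@3 deps=(1,1) exec_start@3 write@5
I3 mul r1: issue@4 deps=(2,2) exec_start@5 write@6
I4 mul r4: issue@5 deps=(2,1) exec_start@5 write@7
I5 mul r1: issue@6 deps=(3,4) exec_start@7 write@8

Answer: 4 3 5 6 7 8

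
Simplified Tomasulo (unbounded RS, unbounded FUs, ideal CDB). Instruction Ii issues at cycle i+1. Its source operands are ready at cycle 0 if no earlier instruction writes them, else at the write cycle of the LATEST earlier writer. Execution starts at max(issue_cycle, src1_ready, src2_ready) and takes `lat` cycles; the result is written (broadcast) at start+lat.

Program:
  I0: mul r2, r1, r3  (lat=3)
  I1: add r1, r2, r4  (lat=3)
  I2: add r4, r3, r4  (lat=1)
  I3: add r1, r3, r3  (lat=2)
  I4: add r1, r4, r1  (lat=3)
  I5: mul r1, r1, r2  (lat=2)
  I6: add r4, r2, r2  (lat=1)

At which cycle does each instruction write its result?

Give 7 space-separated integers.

Answer: 4 7 4 6 9 11 8

Derivation:
I0 mul r2: issue@1 deps=(None,None) exec_start@1 write@4
I1 add r1: issue@2 deps=(0,None) exec_start@4 write@7
I2 add r4: issue@3 deps=(None,None) exec_start@3 write@4
I3 add r1: issue@4 deps=(None,None) exec_start@4 write@6
I4 add r1: issue@5 deps=(2,3) exec_start@6 write@9
I5 mul r1: issue@6 deps=(4,0) exec_start@9 write@11
I6 add r4: issue@7 deps=(0,0) exec_start@7 write@8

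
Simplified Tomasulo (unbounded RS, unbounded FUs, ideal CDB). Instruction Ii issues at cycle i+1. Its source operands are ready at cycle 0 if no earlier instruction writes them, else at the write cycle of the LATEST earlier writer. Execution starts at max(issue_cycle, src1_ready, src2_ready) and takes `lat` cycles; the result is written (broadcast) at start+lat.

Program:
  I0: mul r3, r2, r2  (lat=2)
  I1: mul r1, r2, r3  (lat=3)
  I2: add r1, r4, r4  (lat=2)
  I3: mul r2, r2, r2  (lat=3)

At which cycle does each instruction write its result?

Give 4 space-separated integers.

Answer: 3 6 5 7

Derivation:
I0 mul r3: issue@1 deps=(None,None) exec_start@1 write@3
I1 mul r1: issue@2 deps=(None,0) exec_start@3 write@6
I2 add r1: issue@3 deps=(None,None) exec_start@3 write@5
I3 mul r2: issue@4 deps=(None,None) exec_start@4 write@7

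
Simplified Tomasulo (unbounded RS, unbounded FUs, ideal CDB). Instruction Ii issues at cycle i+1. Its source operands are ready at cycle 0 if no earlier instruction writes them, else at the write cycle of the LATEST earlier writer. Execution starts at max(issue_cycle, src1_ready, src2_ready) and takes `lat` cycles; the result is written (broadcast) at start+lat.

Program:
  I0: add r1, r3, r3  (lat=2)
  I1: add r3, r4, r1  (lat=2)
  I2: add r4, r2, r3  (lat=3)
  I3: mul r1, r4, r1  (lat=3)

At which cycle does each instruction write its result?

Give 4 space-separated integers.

I0 add r1: issue@1 deps=(None,None) exec_start@1 write@3
I1 add r3: issue@2 deps=(None,0) exec_start@3 write@5
I2 add r4: issue@3 deps=(None,1) exec_start@5 write@8
I3 mul r1: issue@4 deps=(2,0) exec_start@8 write@11

Answer: 3 5 8 11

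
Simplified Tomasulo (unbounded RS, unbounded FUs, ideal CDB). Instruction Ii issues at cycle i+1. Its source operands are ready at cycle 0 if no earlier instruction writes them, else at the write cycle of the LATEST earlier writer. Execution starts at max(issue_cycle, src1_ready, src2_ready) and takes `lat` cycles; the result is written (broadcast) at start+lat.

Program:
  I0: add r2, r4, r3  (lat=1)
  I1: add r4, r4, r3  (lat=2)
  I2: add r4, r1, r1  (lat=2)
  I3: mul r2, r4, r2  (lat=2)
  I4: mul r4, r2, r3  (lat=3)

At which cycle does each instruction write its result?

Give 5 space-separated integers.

Answer: 2 4 5 7 10

Derivation:
I0 add r2: issue@1 deps=(None,None) exec_start@1 write@2
I1 add r4: issue@2 deps=(None,None) exec_start@2 write@4
I2 add r4: issue@3 deps=(None,None) exec_start@3 write@5
I3 mul r2: issue@4 deps=(2,0) exec_start@5 write@7
I4 mul r4: issue@5 deps=(3,None) exec_start@7 write@10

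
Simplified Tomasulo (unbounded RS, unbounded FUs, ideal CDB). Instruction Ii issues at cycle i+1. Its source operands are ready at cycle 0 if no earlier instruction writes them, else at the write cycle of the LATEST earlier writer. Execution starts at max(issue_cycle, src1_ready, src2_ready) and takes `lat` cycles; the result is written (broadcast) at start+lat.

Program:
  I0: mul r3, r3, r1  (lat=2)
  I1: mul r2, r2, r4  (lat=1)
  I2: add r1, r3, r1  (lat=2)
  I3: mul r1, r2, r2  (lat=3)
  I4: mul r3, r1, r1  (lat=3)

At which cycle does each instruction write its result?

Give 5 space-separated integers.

Answer: 3 3 5 7 10

Derivation:
I0 mul r3: issue@1 deps=(None,None) exec_start@1 write@3
I1 mul r2: issue@2 deps=(None,None) exec_start@2 write@3
I2 add r1: issue@3 deps=(0,None) exec_start@3 write@5
I3 mul r1: issue@4 deps=(1,1) exec_start@4 write@7
I4 mul r3: issue@5 deps=(3,3) exec_start@7 write@10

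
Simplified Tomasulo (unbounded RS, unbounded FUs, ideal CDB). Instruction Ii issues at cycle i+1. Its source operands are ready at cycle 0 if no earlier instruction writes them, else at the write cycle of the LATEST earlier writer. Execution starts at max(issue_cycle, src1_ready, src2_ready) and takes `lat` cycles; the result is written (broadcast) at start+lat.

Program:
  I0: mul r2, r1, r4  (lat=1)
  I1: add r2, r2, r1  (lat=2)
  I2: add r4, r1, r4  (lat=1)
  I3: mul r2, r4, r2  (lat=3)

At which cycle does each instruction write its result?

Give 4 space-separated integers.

Answer: 2 4 4 7

Derivation:
I0 mul r2: issue@1 deps=(None,None) exec_start@1 write@2
I1 add r2: issue@2 deps=(0,None) exec_start@2 write@4
I2 add r4: issue@3 deps=(None,None) exec_start@3 write@4
I3 mul r2: issue@4 deps=(2,1) exec_start@4 write@7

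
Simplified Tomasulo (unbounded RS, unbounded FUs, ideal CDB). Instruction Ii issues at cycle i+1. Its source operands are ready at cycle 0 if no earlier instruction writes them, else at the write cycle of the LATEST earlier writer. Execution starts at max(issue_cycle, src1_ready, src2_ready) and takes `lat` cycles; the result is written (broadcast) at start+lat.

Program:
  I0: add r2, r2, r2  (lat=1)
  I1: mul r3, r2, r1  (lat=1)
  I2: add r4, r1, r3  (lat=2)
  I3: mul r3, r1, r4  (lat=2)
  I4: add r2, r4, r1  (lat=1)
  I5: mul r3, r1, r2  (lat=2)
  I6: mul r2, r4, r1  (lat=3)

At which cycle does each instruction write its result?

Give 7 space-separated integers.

Answer: 2 3 5 7 6 8 10

Derivation:
I0 add r2: issue@1 deps=(None,None) exec_start@1 write@2
I1 mul r3: issue@2 deps=(0,None) exec_start@2 write@3
I2 add r4: issue@3 deps=(None,1) exec_start@3 write@5
I3 mul r3: issue@4 deps=(None,2) exec_start@5 write@7
I4 add r2: issue@5 deps=(2,None) exec_start@5 write@6
I5 mul r3: issue@6 deps=(None,4) exec_start@6 write@8
I6 mul r2: issue@7 deps=(2,None) exec_start@7 write@10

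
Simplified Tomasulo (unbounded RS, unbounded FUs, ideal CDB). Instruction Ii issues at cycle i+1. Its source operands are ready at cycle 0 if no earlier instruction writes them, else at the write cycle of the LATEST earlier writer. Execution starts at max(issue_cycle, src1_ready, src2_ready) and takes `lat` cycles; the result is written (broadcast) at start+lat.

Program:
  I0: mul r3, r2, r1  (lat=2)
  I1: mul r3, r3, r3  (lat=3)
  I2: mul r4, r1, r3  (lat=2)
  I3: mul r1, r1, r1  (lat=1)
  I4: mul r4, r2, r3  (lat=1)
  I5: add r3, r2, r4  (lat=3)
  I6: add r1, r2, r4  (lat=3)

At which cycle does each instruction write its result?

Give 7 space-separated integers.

Answer: 3 6 8 5 7 10 10

Derivation:
I0 mul r3: issue@1 deps=(None,None) exec_start@1 write@3
I1 mul r3: issue@2 deps=(0,0) exec_start@3 write@6
I2 mul r4: issue@3 deps=(None,1) exec_start@6 write@8
I3 mul r1: issue@4 deps=(None,None) exec_start@4 write@5
I4 mul r4: issue@5 deps=(None,1) exec_start@6 write@7
I5 add r3: issue@6 deps=(None,4) exec_start@7 write@10
I6 add r1: issue@7 deps=(None,4) exec_start@7 write@10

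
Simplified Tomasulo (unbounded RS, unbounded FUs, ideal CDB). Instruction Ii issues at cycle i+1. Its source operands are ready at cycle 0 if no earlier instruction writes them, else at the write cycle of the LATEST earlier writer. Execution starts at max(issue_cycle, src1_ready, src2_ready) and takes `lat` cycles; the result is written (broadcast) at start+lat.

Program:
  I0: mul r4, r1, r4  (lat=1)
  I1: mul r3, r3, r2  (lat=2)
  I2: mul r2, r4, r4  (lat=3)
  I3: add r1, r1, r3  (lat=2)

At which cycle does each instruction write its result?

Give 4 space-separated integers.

Answer: 2 4 6 6

Derivation:
I0 mul r4: issue@1 deps=(None,None) exec_start@1 write@2
I1 mul r3: issue@2 deps=(None,None) exec_start@2 write@4
I2 mul r2: issue@3 deps=(0,0) exec_start@3 write@6
I3 add r1: issue@4 deps=(None,1) exec_start@4 write@6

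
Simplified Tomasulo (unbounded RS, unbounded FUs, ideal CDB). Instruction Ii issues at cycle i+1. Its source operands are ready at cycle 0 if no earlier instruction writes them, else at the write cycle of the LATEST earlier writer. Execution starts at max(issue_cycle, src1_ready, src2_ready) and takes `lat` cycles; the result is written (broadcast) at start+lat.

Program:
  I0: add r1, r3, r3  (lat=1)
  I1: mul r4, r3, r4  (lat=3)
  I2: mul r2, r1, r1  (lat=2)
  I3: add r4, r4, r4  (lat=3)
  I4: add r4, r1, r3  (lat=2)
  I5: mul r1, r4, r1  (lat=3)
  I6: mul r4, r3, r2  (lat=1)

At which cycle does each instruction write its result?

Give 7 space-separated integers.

Answer: 2 5 5 8 7 10 8

Derivation:
I0 add r1: issue@1 deps=(None,None) exec_start@1 write@2
I1 mul r4: issue@2 deps=(None,None) exec_start@2 write@5
I2 mul r2: issue@3 deps=(0,0) exec_start@3 write@5
I3 add r4: issue@4 deps=(1,1) exec_start@5 write@8
I4 add r4: issue@5 deps=(0,None) exec_start@5 write@7
I5 mul r1: issue@6 deps=(4,0) exec_start@7 write@10
I6 mul r4: issue@7 deps=(None,2) exec_start@7 write@8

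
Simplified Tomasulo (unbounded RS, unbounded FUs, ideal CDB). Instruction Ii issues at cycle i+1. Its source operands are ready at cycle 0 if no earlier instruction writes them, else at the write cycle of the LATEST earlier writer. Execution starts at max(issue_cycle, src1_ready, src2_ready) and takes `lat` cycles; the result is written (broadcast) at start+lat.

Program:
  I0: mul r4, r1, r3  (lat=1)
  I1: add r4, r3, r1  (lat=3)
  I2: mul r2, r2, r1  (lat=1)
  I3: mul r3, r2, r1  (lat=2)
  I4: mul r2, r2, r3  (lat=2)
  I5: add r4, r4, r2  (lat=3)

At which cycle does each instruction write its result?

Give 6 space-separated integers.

Answer: 2 5 4 6 8 11

Derivation:
I0 mul r4: issue@1 deps=(None,None) exec_start@1 write@2
I1 add r4: issue@2 deps=(None,None) exec_start@2 write@5
I2 mul r2: issue@3 deps=(None,None) exec_start@3 write@4
I3 mul r3: issue@4 deps=(2,None) exec_start@4 write@6
I4 mul r2: issue@5 deps=(2,3) exec_start@6 write@8
I5 add r4: issue@6 deps=(1,4) exec_start@8 write@11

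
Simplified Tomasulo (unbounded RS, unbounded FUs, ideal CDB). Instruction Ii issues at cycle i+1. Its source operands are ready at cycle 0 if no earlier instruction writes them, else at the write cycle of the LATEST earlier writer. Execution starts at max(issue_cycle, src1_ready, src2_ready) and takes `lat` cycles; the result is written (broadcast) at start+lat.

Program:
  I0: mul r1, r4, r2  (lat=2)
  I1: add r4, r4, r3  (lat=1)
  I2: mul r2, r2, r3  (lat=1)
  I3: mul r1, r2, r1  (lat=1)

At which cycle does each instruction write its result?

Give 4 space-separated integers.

I0 mul r1: issue@1 deps=(None,None) exec_start@1 write@3
I1 add r4: issue@2 deps=(None,None) exec_start@2 write@3
I2 mul r2: issue@3 deps=(None,None) exec_start@3 write@4
I3 mul r1: issue@4 deps=(2,0) exec_start@4 write@5

Answer: 3 3 4 5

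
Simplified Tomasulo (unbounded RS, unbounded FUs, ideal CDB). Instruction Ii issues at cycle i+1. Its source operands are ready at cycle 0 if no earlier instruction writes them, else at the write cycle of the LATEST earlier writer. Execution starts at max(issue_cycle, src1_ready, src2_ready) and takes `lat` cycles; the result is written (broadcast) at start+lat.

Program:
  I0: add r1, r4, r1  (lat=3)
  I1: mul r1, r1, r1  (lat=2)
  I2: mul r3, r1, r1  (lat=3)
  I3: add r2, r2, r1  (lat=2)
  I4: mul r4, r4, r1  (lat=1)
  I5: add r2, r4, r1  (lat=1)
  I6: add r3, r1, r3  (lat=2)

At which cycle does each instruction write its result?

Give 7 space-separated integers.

Answer: 4 6 9 8 7 8 11

Derivation:
I0 add r1: issue@1 deps=(None,None) exec_start@1 write@4
I1 mul r1: issue@2 deps=(0,0) exec_start@4 write@6
I2 mul r3: issue@3 deps=(1,1) exec_start@6 write@9
I3 add r2: issue@4 deps=(None,1) exec_start@6 write@8
I4 mul r4: issue@5 deps=(None,1) exec_start@6 write@7
I5 add r2: issue@6 deps=(4,1) exec_start@7 write@8
I6 add r3: issue@7 deps=(1,2) exec_start@9 write@11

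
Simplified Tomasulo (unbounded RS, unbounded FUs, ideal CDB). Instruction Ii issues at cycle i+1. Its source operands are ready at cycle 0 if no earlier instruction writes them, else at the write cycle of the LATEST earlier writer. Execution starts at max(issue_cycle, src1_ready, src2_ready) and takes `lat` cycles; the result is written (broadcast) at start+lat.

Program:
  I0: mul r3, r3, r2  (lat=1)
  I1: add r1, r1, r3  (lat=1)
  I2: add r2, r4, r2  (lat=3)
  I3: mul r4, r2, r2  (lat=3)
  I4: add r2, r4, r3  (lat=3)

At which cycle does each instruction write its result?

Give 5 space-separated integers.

I0 mul r3: issue@1 deps=(None,None) exec_start@1 write@2
I1 add r1: issue@2 deps=(None,0) exec_start@2 write@3
I2 add r2: issue@3 deps=(None,None) exec_start@3 write@6
I3 mul r4: issue@4 deps=(2,2) exec_start@6 write@9
I4 add r2: issue@5 deps=(3,0) exec_start@9 write@12

Answer: 2 3 6 9 12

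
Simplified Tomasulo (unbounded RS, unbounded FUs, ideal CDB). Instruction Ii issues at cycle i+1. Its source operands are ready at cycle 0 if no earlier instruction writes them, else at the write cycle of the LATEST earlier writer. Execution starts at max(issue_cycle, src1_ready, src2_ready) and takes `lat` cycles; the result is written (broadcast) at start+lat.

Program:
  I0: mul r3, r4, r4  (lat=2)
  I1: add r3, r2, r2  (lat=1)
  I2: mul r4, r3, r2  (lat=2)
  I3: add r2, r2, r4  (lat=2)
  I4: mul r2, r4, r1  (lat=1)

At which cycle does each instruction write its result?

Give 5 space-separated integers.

I0 mul r3: issue@1 deps=(None,None) exec_start@1 write@3
I1 add r3: issue@2 deps=(None,None) exec_start@2 write@3
I2 mul r4: issue@3 deps=(1,None) exec_start@3 write@5
I3 add r2: issue@4 deps=(None,2) exec_start@5 write@7
I4 mul r2: issue@5 deps=(2,None) exec_start@5 write@6

Answer: 3 3 5 7 6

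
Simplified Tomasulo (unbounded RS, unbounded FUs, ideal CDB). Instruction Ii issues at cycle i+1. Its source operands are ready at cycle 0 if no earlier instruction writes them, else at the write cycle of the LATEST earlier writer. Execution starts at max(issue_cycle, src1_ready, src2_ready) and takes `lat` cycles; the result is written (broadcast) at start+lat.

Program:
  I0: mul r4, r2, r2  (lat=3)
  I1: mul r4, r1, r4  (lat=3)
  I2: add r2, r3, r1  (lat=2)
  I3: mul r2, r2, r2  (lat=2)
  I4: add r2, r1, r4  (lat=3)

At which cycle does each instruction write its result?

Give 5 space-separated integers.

Answer: 4 7 5 7 10

Derivation:
I0 mul r4: issue@1 deps=(None,None) exec_start@1 write@4
I1 mul r4: issue@2 deps=(None,0) exec_start@4 write@7
I2 add r2: issue@3 deps=(None,None) exec_start@3 write@5
I3 mul r2: issue@4 deps=(2,2) exec_start@5 write@7
I4 add r2: issue@5 deps=(None,1) exec_start@7 write@10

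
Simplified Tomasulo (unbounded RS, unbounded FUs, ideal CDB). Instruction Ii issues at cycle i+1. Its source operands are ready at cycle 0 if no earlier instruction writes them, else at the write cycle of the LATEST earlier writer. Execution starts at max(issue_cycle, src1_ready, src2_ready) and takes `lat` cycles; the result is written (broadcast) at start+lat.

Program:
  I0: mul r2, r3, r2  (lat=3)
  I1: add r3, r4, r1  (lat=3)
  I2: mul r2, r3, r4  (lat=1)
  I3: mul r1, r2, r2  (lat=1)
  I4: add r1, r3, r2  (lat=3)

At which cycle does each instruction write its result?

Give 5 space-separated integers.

Answer: 4 5 6 7 9

Derivation:
I0 mul r2: issue@1 deps=(None,None) exec_start@1 write@4
I1 add r3: issue@2 deps=(None,None) exec_start@2 write@5
I2 mul r2: issue@3 deps=(1,None) exec_start@5 write@6
I3 mul r1: issue@4 deps=(2,2) exec_start@6 write@7
I4 add r1: issue@5 deps=(1,2) exec_start@6 write@9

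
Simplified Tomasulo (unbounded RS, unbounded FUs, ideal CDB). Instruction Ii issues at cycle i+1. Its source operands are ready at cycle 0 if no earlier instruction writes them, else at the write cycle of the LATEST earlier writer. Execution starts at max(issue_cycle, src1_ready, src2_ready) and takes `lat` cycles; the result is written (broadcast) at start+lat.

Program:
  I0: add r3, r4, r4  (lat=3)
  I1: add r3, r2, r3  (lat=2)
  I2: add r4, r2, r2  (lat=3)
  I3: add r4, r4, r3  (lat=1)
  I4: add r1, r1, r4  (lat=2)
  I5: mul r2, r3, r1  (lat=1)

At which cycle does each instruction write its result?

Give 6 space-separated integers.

Answer: 4 6 6 7 9 10

Derivation:
I0 add r3: issue@1 deps=(None,None) exec_start@1 write@4
I1 add r3: issue@2 deps=(None,0) exec_start@4 write@6
I2 add r4: issue@3 deps=(None,None) exec_start@3 write@6
I3 add r4: issue@4 deps=(2,1) exec_start@6 write@7
I4 add r1: issue@5 deps=(None,3) exec_start@7 write@9
I5 mul r2: issue@6 deps=(1,4) exec_start@9 write@10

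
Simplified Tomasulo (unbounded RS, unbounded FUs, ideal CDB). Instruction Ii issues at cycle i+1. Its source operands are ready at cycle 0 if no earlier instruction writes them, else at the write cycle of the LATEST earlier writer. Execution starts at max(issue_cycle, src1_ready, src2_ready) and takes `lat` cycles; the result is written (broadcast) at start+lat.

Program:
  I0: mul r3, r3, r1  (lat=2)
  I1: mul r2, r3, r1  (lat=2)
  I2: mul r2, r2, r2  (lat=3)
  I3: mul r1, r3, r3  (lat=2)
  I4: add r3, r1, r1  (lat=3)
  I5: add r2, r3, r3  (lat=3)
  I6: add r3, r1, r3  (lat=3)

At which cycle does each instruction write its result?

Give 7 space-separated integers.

Answer: 3 5 8 6 9 12 12

Derivation:
I0 mul r3: issue@1 deps=(None,None) exec_start@1 write@3
I1 mul r2: issue@2 deps=(0,None) exec_start@3 write@5
I2 mul r2: issue@3 deps=(1,1) exec_start@5 write@8
I3 mul r1: issue@4 deps=(0,0) exec_start@4 write@6
I4 add r3: issue@5 deps=(3,3) exec_start@6 write@9
I5 add r2: issue@6 deps=(4,4) exec_start@9 write@12
I6 add r3: issue@7 deps=(3,4) exec_start@9 write@12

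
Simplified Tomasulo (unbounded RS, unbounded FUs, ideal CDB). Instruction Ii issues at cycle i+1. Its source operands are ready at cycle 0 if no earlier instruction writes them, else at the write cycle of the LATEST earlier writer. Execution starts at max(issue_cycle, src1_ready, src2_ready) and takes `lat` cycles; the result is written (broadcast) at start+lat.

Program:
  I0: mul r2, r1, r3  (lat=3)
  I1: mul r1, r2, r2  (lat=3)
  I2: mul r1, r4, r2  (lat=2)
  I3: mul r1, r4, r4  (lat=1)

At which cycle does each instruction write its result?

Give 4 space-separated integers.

Answer: 4 7 6 5

Derivation:
I0 mul r2: issue@1 deps=(None,None) exec_start@1 write@4
I1 mul r1: issue@2 deps=(0,0) exec_start@4 write@7
I2 mul r1: issue@3 deps=(None,0) exec_start@4 write@6
I3 mul r1: issue@4 deps=(None,None) exec_start@4 write@5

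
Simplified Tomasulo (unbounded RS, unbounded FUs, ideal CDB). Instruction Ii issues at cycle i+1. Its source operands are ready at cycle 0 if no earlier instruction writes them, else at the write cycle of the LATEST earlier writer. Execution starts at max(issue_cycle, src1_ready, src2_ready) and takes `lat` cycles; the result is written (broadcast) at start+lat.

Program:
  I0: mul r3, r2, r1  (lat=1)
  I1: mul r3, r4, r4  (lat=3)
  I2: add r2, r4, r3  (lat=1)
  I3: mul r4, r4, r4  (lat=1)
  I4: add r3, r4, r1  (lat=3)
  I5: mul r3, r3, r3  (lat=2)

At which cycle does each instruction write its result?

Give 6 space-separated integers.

I0 mul r3: issue@1 deps=(None,None) exec_start@1 write@2
I1 mul r3: issue@2 deps=(None,None) exec_start@2 write@5
I2 add r2: issue@3 deps=(None,1) exec_start@5 write@6
I3 mul r4: issue@4 deps=(None,None) exec_start@4 write@5
I4 add r3: issue@5 deps=(3,None) exec_start@5 write@8
I5 mul r3: issue@6 deps=(4,4) exec_start@8 write@10

Answer: 2 5 6 5 8 10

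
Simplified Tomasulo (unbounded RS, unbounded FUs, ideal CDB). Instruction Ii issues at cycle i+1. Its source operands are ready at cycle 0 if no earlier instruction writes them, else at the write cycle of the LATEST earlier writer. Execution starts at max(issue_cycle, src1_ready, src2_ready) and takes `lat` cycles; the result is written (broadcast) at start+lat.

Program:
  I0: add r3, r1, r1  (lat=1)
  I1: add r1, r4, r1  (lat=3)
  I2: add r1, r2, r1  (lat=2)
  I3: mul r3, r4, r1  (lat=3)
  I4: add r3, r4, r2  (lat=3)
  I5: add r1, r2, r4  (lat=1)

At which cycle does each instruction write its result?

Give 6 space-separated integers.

Answer: 2 5 7 10 8 7

Derivation:
I0 add r3: issue@1 deps=(None,None) exec_start@1 write@2
I1 add r1: issue@2 deps=(None,None) exec_start@2 write@5
I2 add r1: issue@3 deps=(None,1) exec_start@5 write@7
I3 mul r3: issue@4 deps=(None,2) exec_start@7 write@10
I4 add r3: issue@5 deps=(None,None) exec_start@5 write@8
I5 add r1: issue@6 deps=(None,None) exec_start@6 write@7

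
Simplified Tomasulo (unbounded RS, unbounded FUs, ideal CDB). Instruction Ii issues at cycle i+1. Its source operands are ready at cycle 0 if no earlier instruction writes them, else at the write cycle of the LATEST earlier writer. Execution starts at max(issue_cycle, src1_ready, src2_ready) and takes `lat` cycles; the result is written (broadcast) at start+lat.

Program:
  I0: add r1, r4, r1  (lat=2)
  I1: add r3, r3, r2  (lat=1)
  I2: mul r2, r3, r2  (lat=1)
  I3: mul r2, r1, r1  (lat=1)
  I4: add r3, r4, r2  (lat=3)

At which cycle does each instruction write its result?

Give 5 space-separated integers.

I0 add r1: issue@1 deps=(None,None) exec_start@1 write@3
I1 add r3: issue@2 deps=(None,None) exec_start@2 write@3
I2 mul r2: issue@3 deps=(1,None) exec_start@3 write@4
I3 mul r2: issue@4 deps=(0,0) exec_start@4 write@5
I4 add r3: issue@5 deps=(None,3) exec_start@5 write@8

Answer: 3 3 4 5 8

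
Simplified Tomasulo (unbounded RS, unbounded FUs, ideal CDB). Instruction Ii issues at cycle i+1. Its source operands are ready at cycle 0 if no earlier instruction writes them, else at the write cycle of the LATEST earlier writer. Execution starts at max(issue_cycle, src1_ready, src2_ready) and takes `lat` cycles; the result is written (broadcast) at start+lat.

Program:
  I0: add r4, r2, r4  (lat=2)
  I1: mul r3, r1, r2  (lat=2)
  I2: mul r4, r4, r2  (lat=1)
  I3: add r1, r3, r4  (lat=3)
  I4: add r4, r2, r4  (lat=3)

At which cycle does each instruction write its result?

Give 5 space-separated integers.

Answer: 3 4 4 7 8

Derivation:
I0 add r4: issue@1 deps=(None,None) exec_start@1 write@3
I1 mul r3: issue@2 deps=(None,None) exec_start@2 write@4
I2 mul r4: issue@3 deps=(0,None) exec_start@3 write@4
I3 add r1: issue@4 deps=(1,2) exec_start@4 write@7
I4 add r4: issue@5 deps=(None,2) exec_start@5 write@8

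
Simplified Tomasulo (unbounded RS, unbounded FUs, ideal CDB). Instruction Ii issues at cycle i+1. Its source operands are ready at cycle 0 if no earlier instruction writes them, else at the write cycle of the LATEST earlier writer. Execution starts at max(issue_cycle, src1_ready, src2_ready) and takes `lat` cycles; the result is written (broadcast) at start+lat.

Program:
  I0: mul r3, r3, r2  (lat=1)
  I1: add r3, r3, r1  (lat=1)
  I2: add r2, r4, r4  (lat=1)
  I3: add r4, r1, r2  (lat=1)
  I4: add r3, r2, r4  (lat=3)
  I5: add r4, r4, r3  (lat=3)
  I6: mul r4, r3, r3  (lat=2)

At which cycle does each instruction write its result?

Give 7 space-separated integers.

I0 mul r3: issue@1 deps=(None,None) exec_start@1 write@2
I1 add r3: issue@2 deps=(0,None) exec_start@2 write@3
I2 add r2: issue@3 deps=(None,None) exec_start@3 write@4
I3 add r4: issue@4 deps=(None,2) exec_start@4 write@5
I4 add r3: issue@5 deps=(2,3) exec_start@5 write@8
I5 add r4: issue@6 deps=(3,4) exec_start@8 write@11
I6 mul r4: issue@7 deps=(4,4) exec_start@8 write@10

Answer: 2 3 4 5 8 11 10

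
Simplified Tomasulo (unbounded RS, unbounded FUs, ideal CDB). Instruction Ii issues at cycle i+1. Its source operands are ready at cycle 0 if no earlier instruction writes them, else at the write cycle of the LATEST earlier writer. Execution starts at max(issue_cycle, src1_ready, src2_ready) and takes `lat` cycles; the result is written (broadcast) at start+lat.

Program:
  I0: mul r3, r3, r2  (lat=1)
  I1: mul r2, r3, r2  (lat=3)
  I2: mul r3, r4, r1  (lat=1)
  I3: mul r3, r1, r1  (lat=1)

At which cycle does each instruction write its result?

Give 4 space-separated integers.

I0 mul r3: issue@1 deps=(None,None) exec_start@1 write@2
I1 mul r2: issue@2 deps=(0,None) exec_start@2 write@5
I2 mul r3: issue@3 deps=(None,None) exec_start@3 write@4
I3 mul r3: issue@4 deps=(None,None) exec_start@4 write@5

Answer: 2 5 4 5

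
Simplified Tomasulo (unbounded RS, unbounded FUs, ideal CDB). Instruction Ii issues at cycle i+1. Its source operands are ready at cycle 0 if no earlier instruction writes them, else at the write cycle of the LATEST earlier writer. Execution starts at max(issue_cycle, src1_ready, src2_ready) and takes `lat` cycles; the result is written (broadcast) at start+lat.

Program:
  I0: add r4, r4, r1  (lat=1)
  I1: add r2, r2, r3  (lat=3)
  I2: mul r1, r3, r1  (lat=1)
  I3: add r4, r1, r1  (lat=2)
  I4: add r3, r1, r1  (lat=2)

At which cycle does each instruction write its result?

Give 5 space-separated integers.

I0 add r4: issue@1 deps=(None,None) exec_start@1 write@2
I1 add r2: issue@2 deps=(None,None) exec_start@2 write@5
I2 mul r1: issue@3 deps=(None,None) exec_start@3 write@4
I3 add r4: issue@4 deps=(2,2) exec_start@4 write@6
I4 add r3: issue@5 deps=(2,2) exec_start@5 write@7

Answer: 2 5 4 6 7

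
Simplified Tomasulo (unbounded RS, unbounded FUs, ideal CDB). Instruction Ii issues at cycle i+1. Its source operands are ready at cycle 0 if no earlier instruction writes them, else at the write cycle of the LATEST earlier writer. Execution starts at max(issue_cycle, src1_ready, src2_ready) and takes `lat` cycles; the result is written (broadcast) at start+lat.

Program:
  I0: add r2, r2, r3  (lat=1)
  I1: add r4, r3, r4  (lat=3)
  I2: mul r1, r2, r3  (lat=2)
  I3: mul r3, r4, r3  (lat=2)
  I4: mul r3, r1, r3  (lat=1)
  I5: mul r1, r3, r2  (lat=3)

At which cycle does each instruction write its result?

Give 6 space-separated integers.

I0 add r2: issue@1 deps=(None,None) exec_start@1 write@2
I1 add r4: issue@2 deps=(None,None) exec_start@2 write@5
I2 mul r1: issue@3 deps=(0,None) exec_start@3 write@5
I3 mul r3: issue@4 deps=(1,None) exec_start@5 write@7
I4 mul r3: issue@5 deps=(2,3) exec_start@7 write@8
I5 mul r1: issue@6 deps=(4,0) exec_start@8 write@11

Answer: 2 5 5 7 8 11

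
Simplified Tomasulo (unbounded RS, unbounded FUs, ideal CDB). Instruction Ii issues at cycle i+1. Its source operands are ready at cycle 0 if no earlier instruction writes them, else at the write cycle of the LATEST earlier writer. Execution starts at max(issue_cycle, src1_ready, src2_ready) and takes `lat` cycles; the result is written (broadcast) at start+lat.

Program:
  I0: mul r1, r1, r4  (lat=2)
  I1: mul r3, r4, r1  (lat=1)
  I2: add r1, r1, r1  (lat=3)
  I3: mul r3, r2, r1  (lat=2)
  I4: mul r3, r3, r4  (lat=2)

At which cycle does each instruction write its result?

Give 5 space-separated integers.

I0 mul r1: issue@1 deps=(None,None) exec_start@1 write@3
I1 mul r3: issue@2 deps=(None,0) exec_start@3 write@4
I2 add r1: issue@3 deps=(0,0) exec_start@3 write@6
I3 mul r3: issue@4 deps=(None,2) exec_start@6 write@8
I4 mul r3: issue@5 deps=(3,None) exec_start@8 write@10

Answer: 3 4 6 8 10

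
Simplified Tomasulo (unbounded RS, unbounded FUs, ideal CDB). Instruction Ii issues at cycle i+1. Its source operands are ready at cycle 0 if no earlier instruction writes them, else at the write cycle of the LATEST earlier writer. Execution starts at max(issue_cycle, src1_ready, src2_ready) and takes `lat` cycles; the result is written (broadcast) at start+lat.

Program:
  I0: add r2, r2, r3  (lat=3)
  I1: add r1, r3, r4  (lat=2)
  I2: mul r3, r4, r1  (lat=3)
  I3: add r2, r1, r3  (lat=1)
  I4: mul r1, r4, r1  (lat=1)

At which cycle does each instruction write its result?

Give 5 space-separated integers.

I0 add r2: issue@1 deps=(None,None) exec_start@1 write@4
I1 add r1: issue@2 deps=(None,None) exec_start@2 write@4
I2 mul r3: issue@3 deps=(None,1) exec_start@4 write@7
I3 add r2: issue@4 deps=(1,2) exec_start@7 write@8
I4 mul r1: issue@5 deps=(None,1) exec_start@5 write@6

Answer: 4 4 7 8 6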